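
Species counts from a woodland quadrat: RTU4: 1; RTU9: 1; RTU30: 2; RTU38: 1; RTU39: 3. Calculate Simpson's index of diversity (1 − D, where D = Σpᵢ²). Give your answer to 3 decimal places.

Total N = 1+1+2+1+3 = 8, so the proportions are 0.125, 0.125, 0.25, 0.125, 0.375 (working shown to 5 dp, full precision carried).
D = 0.125² + 0.125² + 0.25² + 0.125² + 0.375² = 0.01562 + 0.01562 + 0.06250 + 0.01562 + 0.14062 = 0.25000.
So 1 − D = 0.75000, i.e. 0.750 to 3 decimal places.

0.750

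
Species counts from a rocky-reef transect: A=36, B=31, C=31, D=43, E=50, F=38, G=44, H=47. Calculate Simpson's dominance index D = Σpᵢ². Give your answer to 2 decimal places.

0.13

Total N = 36+31+31+43+50+38+44+47 = 320, so the proportions are 0.1125, 0.0969, 0.0969, 0.1344, 0.1562, 0.1187, 0.1375, 0.1469 (working shown to 4 dp, full precision carried).
D = 0.1125² + 0.0969² + 0.0969² + 0.1344² + 0.1562² + 0.1187² + 0.1375² + 0.1469² = 0.0127 + 0.0094 + 0.0094 + 0.0181 + 0.0244 + 0.0141 + 0.0189 + 0.0216 = 0.1285.
To 2 decimal places, D = 0.13.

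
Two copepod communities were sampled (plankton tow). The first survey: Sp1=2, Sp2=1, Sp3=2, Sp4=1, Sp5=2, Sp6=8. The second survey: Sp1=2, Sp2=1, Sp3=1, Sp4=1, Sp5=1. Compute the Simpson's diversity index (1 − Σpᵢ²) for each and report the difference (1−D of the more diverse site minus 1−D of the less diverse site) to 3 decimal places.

The first survey: N=16, proportions 0.125, 0.0625, 0.125, 0.0625, 0.125, 0.5, giving 1−D = 0.69531 (working shown to 5 dp, full precision carried).
The second survey: N=6, proportions 0.33333, 0.16667, 0.16667, 0.16667, 0.16667, giving 1−D = 0.77778.
Difference = |0.69531 − 0.77778| = 0.08247, i.e. 0.082 to 3 decimal places.

0.082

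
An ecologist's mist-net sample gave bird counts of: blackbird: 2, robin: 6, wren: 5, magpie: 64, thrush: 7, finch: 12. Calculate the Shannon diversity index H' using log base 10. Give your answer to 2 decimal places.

Total N = 2+6+5+64+7+12 = 96, so the proportions are 0.0208, 0.0625, 0.0521, 0.6667, 0.0729, 0.125 (working shown to 4 dp, full precision carried).
Each pᵢ log₁₀ pᵢ term: 0.0208×(-1.6812)=-0.0350, 0.0625×(-1.2041)=-0.0753, 0.0521×(-1.2833)=-0.0668, 0.6667×(-0.1761)=-0.1174, 0.0729×(-1.1372)=-0.0829, 0.125×(-0.9031)=-0.1129.
Sum = -0.4903, so H' = 0.49.

0.49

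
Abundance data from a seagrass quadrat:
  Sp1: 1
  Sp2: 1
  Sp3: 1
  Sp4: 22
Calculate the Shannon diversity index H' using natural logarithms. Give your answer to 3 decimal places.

Total N = 1+1+1+22 = 25, so the proportions are 0.04, 0.04, 0.04, 0.88 (working shown to 5 dp, full precision carried).
Each pᵢ ln pᵢ term: 0.04×(-3.21888)=-0.12876, 0.04×(-3.21888)=-0.12876, 0.04×(-3.21888)=-0.12876, 0.88×(-0.12783)=-0.11249.
Sum = -0.49876, so H' = 0.499.

0.499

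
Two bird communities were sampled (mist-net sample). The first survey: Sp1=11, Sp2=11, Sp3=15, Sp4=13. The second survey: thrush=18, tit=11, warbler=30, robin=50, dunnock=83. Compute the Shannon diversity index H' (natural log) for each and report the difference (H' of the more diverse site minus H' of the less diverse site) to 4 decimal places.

The first survey: N=50, proportions 0.22, 0.22, 0.3, 0.26, giving H' = 1.3776472 (working shown to 7 dp, full precision carried).
The second survey: N=192, proportions 0.09375, 0.0572917, 0.15625, 0.2604167, 0.4322917, giving H' = 1.3887226.
Difference = |1.3776472 − 1.3887226| = 0.0110754, i.e. 0.0111 to 4 decimal places.

0.0111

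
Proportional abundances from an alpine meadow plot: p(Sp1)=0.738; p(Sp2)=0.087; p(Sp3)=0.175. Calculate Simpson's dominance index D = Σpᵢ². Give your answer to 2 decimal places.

0.58

D = 0.738² + 0.087² + 0.175² = 0.5446 + 0.0076 + 0.0306 = 0.5828 (working shown to 4 dp, full precision carried).
To 2 decimal places, D = 0.58.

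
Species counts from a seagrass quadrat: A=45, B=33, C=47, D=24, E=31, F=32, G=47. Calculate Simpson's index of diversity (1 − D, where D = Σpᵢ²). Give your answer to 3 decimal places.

Total N = 45+33+47+24+31+32+47 = 259, so the proportions are 0.17375, 0.12741, 0.18147, 0.09266, 0.11969, 0.12355, 0.18147 (working shown to 5 dp, full precision carried).
D = 0.17375² + 0.12741² + 0.18147² + 0.09266² + 0.11969² + 0.12355² + 0.18147² = 0.03019 + 0.01623 + 0.03293 + 0.00859 + 0.01433 + 0.01527 + 0.03293 = 0.15046.
So 1 − D = 0.84954, i.e. 0.850 to 3 decimal places.

0.850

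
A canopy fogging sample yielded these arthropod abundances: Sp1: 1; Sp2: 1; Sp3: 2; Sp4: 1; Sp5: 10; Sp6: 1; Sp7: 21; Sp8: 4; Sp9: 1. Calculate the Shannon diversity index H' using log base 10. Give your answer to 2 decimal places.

0.65

Total N = 1+1+2+1+10+1+21+4+1 = 42, so the proportions are 0.0238, 0.0238, 0.0476, 0.0238, 0.2381, 0.0238, 0.5, 0.0952, 0.0238 (working shown to 4 dp, full precision carried).
Each pᵢ log₁₀ pᵢ term: 0.0238×(-1.6232)=-0.0386, 0.0238×(-1.6232)=-0.0386, 0.0476×(-1.3222)=-0.0630, 0.0238×(-1.6232)=-0.0386, 0.2381×(-0.6232)=-0.1484, 0.0238×(-1.6232)=-0.0386, 0.5×(-0.3010)=-0.1505, 0.0952×(-1.0212)=-0.0973, 0.0238×(-1.6232)=-0.0386.
Sum = -0.6524, so H' = 0.65.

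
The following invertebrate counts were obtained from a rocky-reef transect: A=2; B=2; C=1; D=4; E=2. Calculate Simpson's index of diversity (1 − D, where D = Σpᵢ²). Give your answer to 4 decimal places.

0.7603

Total N = 2+2+1+4+2 = 11, so the proportions are 0.181818, 0.181818, 0.090909, 0.363636, 0.181818 (working shown to 6 dp, full precision carried).
D = 0.181818² + 0.181818² + 0.090909² + 0.363636² + 0.181818² = 0.033058 + 0.033058 + 0.008264 + 0.132231 + 0.033058 = 0.239669.
So 1 − D = 0.760331, i.e. 0.7603 to 4 decimal places.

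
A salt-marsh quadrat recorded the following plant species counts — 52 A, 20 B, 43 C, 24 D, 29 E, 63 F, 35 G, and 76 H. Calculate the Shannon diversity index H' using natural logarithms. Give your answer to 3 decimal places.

Total N = 52+20+43+24+29+63+35+76 = 342, so the proportions are 0.15205, 0.05848, 0.12573, 0.07018, 0.0848, 0.18421, 0.10234, 0.22222 (working shown to 5 dp, full precision carried).
Each pᵢ ln pᵢ term: 0.15205×(-1.88357)=-0.28639, 0.05848×(-2.83908)=-0.16603, 0.12573×(-2.07361)=-0.26072, 0.07018×(-2.65676)=-0.18644, 0.0848×(-2.46751)=-0.20923, 0.18421×(-1.69168)=-0.31162, 0.10234×(-2.27946)=-0.23328, 0.22222×(-1.50408)=-0.33424.
Sum = -1.98795, so H' = 1.988.

1.988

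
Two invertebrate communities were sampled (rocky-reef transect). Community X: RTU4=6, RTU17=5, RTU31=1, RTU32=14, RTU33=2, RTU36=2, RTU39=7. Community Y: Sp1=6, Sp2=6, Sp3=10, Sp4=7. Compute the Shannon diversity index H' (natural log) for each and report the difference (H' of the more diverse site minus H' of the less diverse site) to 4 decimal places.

Community X: N=37, proportions 0.1621622, 0.1351351, 0.027027, 0.3783784, 0.0540541, 0.0540541, 0.1891892, giving H' = 1.6612285 (working shown to 7 dp, full precision carried).
Community Y: N=29, proportions 0.2068966, 0.2068966, 0.3448276, 0.2413793, giving H' = 1.3621808.
Difference = |1.6612285 − 1.3621808| = 0.2990477, i.e. 0.2990 to 4 decimal places.

0.2990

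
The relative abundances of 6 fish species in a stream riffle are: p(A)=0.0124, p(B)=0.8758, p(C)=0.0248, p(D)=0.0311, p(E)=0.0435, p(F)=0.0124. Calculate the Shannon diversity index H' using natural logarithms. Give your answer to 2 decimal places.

Each pᵢ ln pᵢ term (working shown to 4 dp, full precision carried): 0.0124×(-4.3901)=-0.0544, 0.8758×(-0.1326)=-0.1161, 0.0248×(-3.6969)=-0.0917, 0.0311×(-3.4705)=-0.1079, 0.0435×(-3.1350)=-0.1364, 0.0124×(-4.3901)=-0.0544.
Sum = -0.5610, so H' = 0.56.

0.56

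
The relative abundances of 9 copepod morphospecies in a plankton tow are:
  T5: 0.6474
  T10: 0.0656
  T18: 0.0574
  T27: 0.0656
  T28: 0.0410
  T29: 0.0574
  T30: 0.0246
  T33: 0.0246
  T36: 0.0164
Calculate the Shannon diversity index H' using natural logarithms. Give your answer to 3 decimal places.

1.348

Each pᵢ ln pᵢ term (working shown to 5 dp, full precision carried): 0.6474×(-0.43479)=-0.28148, 0.0656×(-2.72418)=-0.17871, 0.0574×(-2.85771)=-0.16403, 0.0656×(-2.72418)=-0.17871, 0.041×(-3.19418)=-0.13096, 0.0574×(-2.85771)=-0.16403, 0.0246×(-3.70501)=-0.09114, 0.0246×(-3.70501)=-0.09114, 0.0164×(-4.11047)=-0.06741.
Sum = -1.34762, so H' = 1.348.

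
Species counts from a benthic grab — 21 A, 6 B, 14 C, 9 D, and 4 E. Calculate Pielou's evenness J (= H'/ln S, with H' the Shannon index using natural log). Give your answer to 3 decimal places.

Total N = 21+6+14+9+4 = 54, so the proportions are 0.38889, 0.11111, 0.25926, 0.16667, 0.07407 (working shown to 5 dp, full precision carried).
H' = −Σ pᵢ ln pᵢ = −((-0.36729) + (-0.24414) + (-0.34998) + (-0.29863) + (-0.19279)) = 1.45283.
With S = 5 species, ln S = 1.60944, so J = 1.45283/1.60944 = 0.90269, i.e. 0.903 to 3 decimal places.

0.903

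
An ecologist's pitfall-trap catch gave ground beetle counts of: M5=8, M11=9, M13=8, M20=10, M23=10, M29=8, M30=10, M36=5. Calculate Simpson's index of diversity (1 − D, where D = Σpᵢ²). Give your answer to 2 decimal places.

Total N = 8+9+8+10+10+8+10+5 = 68, so the proportions are 0.1176, 0.1324, 0.1176, 0.1471, 0.1471, 0.1176, 0.1471, 0.0735 (working shown to 4 dp, full precision carried).
D = 0.1176² + 0.1324² + 0.1176² + 0.1471² + 0.1471² + 0.1176² + 0.1471² + 0.0735² = 0.0138 + 0.0175 + 0.0138 + 0.0216 + 0.0216 + 0.0138 + 0.0216 + 0.0054 = 0.1293.
So 1 − D = 0.8707, i.e. 0.87 to 2 decimal places.

0.87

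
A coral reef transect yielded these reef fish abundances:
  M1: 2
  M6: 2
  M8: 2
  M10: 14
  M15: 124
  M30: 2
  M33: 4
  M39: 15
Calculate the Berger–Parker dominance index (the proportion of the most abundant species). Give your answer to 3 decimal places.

Total N = 2+2+2+14+124+2+4+15 = 165, so the proportions are 0.01212, 0.01212, 0.01212, 0.08485, 0.75152, 0.01212, 0.02424, 0.09091 (working shown to 5 dp, full precision carried).
The largest proportion is 0.75152, i.e. d = 0.752 to 3 decimal places.

0.752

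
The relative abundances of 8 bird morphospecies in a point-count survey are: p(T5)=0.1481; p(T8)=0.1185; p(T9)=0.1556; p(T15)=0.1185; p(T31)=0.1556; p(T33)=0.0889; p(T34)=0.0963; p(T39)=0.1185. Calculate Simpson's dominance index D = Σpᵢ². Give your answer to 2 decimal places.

0.13

D = 0.1481² + 0.1185² + 0.1556² + 0.1185² + 0.1556² + 0.0889² + 0.0963² + 0.1185² = 0.0219 + 0.0140 + 0.0242 + 0.0140 + 0.0242 + 0.0079 + 0.0093 + 0.0140 = 0.1297 (working shown to 4 dp, full precision carried).
To 2 decimal places, D = 0.13.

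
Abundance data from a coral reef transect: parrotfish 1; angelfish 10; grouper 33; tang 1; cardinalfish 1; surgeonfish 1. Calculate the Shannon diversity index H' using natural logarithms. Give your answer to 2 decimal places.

Total N = 1+10+33+1+1+1 = 47, so the proportions are 0.0213, 0.2128, 0.7021, 0.0213, 0.0213, 0.0213 (working shown to 4 dp, full precision carried).
Each pᵢ ln pᵢ term: 0.0213×(-3.8501)=-0.0819, 0.2128×(-1.5476)=-0.3293, 0.7021×(-0.3536)=-0.2483, 0.0213×(-3.8501)=-0.0819, 0.0213×(-3.8501)=-0.0819, 0.0213×(-3.8501)=-0.0819.
Sum = -0.9052, so H' = 0.91.

0.91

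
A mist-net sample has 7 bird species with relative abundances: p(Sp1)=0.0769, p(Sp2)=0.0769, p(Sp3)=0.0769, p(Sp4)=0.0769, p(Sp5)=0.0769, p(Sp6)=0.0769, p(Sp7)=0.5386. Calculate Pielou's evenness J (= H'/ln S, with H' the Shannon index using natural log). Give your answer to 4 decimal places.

H' = −Σ pᵢ ln pᵢ = −((-0.197268) + (-0.197268) + (-0.197268) + (-0.197268) + (-0.197268) + (-0.197268) + (-0.333276)) = 1.516882 (working shown to 6 dp, full precision carried).
With S = 7 species, ln S = 1.945910, so J = 1.516882/1.945910 = 0.779523, i.e. 0.7795 to 4 decimal places.

0.7795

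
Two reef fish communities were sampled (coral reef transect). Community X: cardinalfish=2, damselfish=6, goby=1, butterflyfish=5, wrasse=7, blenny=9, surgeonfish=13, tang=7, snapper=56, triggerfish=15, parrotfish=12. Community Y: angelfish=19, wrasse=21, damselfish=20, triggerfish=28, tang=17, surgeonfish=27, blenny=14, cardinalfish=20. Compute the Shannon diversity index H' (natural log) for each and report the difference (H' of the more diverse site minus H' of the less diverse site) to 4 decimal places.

Community X: N=133, proportions 0.015038, 0.045113, 0.007519, 0.037594, 0.052632, 0.067669, 0.097744, 0.052632, 0.421053, 0.112782, 0.090226, giving H' = 1.909857 (working shown to 6 dp, full precision carried).
Community Y: N=166, proportions 0.114458, 0.126506, 0.120482, 0.168675, 0.10241, 0.162651, 0.084337, 0.120482, giving H' = 2.057112.
Difference = |1.909857 − 2.057112| = 0.147255, i.e. 0.1473 to 4 decimal places.

0.1473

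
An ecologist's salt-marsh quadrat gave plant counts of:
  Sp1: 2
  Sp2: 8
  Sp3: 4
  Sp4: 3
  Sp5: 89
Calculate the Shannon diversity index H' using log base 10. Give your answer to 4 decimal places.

0.2785

Total N = 2+8+4+3+89 = 106, so the proportions are 0.018868, 0.075472, 0.037736, 0.028302, 0.839623 (working shown to 6 dp, full precision carried).
Each pᵢ log₁₀ pᵢ term: 0.018868×(-1.724276)=-0.032534, 0.075472×(-1.122216)=-0.084696, 0.037736×(-1.423246)=-0.053707, 0.028302×(-1.548185)=-0.043817, 0.839623×(-0.075916)=-0.063741.
Sum = -0.278494, so H' = 0.2785.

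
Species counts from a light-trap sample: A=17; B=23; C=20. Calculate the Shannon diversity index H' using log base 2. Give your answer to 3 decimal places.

1.574

Total N = 17+23+20 = 60, so the proportions are 0.28333, 0.38333, 0.33333 (working shown to 5 dp, full precision carried).
Each pᵢ log₂ pᵢ term: 0.28333×(-1.81943)=-0.51550, 0.38333×(-1.38333)=-0.53028, 0.33333×(-1.58496)=-0.52832.
Sum = -1.57410, so H' = 1.574.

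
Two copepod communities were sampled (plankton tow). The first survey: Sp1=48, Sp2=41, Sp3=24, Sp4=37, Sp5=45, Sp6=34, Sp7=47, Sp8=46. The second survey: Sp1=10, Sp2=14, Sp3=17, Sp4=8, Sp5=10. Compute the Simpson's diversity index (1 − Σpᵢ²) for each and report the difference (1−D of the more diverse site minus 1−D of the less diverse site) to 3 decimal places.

0.086

The first survey: N=322, proportions 0.14907, 0.12733, 0.07453, 0.11491, 0.13975, 0.10559, 0.14596, 0.14286, giving 1−D = 0.87041 (working shown to 5 dp, full precision carried).
The second survey: N=59, proportions 0.16949, 0.23729, 0.28814, 0.13559, 0.16949, giving 1−D = 0.78483.
Difference = |0.87041 − 0.78483| = 0.08558, i.e. 0.086 to 3 decimal places.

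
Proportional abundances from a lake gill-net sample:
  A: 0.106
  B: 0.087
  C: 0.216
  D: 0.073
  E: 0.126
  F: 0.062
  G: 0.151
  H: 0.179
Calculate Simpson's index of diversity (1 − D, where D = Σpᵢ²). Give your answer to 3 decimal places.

0.855

D = 0.106² + 0.087² + 0.216² + 0.073² + 0.126² + 0.062² + 0.151² + 0.179² = 0.01124 + 0.00757 + 0.04666 + 0.00533 + 0.01588 + 0.00384 + 0.02280 + 0.03204 = 0.14535 (working shown to 5 dp, full precision carried).
So 1 − D = 0.85465, i.e. 0.855 to 3 decimal places.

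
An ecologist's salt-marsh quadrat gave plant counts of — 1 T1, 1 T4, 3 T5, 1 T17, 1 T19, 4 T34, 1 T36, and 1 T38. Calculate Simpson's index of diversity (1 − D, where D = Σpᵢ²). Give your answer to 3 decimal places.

0.817

Total N = 1+1+3+1+1+4+1+1 = 13, so the proportions are 0.07692, 0.07692, 0.23077, 0.07692, 0.07692, 0.30769, 0.07692, 0.07692 (working shown to 5 dp, full precision carried).
D = 0.07692² + 0.07692² + 0.23077² + 0.07692² + 0.07692² + 0.30769² + 0.07692² + 0.07692² = 0.00592 + 0.00592 + 0.05325 + 0.00592 + 0.00592 + 0.09467 + 0.00592 + 0.00592 = 0.18343.
So 1 − D = 0.81657, i.e. 0.817 to 3 decimal places.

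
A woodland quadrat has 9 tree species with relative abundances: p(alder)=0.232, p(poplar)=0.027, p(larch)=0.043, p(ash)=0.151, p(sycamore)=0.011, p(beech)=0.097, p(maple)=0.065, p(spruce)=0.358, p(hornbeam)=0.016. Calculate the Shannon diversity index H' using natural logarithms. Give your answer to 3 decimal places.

1.745

Each pᵢ ln pᵢ term (working shown to 5 dp, full precision carried): 0.232×(-1.46102)=-0.33896, 0.027×(-3.61192)=-0.09752, 0.043×(-3.14656)=-0.13530, 0.151×(-1.89048)=-0.28546, 0.011×(-4.50986)=-0.04961, 0.097×(-2.33304)=-0.22631, 0.065×(-2.73337)=-0.17767, 0.358×(-1.02722)=-0.36775, 0.016×(-4.13517)=-0.06616.
Sum = -1.74473, so H' = 1.745.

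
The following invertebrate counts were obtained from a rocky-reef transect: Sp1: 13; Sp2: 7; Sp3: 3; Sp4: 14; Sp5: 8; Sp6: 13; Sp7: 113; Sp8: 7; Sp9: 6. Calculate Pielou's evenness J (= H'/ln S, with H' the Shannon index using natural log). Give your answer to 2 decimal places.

Total N = 13+7+3+14+8+13+113+7+6 = 184, so the proportions are 0.0707, 0.038, 0.0163, 0.0761, 0.0435, 0.0707, 0.6141, 0.038, 0.0326 (working shown to 4 dp, full precision carried).
H' = −Σ pᵢ ln pᵢ = −((-0.1872) + (-0.1244) + (-0.0671) + (-0.1960) + (-0.1363) + (-0.1872) + (-0.2994) + (-0.1244) + (-0.1116)) = 1.4337.
With S = 9 species, ln S = 2.1972, so J = 1.4337/2.1972 = 0.6525, i.e. 0.65 to 2 decimal places.

0.65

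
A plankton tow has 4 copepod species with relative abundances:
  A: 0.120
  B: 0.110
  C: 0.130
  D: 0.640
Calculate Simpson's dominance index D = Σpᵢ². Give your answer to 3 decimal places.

0.453

D = 0.12² + 0.11² + 0.13² + 0.64² = 0.01440 + 0.01210 + 0.01690 + 0.40960 = 0.45300 (working shown to 5 dp, full precision carried).
To 3 decimal places, D = 0.453.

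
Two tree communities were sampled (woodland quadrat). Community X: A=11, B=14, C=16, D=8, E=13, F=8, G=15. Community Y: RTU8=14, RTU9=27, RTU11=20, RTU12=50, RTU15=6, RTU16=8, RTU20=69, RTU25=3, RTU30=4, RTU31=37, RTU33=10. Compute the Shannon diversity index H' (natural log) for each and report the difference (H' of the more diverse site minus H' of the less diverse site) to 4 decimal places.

Community X: N=85, proportions 0.1294118, 0.1647059, 0.1882353, 0.0941176, 0.1529412, 0.0941176, 0.1764706, giving H' = 1.9141662 (working shown to 7 dp, full precision carried).
Community Y: N=248, proportions 0.0564516, 0.108871, 0.0806452, 0.2016129, 0.0241935, 0.0322581, 0.2782258, 0.0120968, 0.016129, 0.1491935, 0.0403226, giving H' = 2.0196366.
Difference = |1.9141662 − 2.0196366| = 0.1054704, i.e. 0.1055 to 4 decimal places.

0.1055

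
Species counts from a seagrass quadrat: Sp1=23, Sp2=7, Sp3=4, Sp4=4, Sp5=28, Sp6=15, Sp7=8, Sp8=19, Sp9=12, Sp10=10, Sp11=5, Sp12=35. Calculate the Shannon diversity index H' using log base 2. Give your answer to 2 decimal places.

Total N = 23+7+4+4+28+15+8+19+12+10+5+35 = 170, so the proportions are 0.1353, 0.0412, 0.0235, 0.0235, 0.1647, 0.0882, 0.0471, 0.1118, 0.0706, 0.0588, 0.0294, 0.2059 (working shown to 4 dp, full precision carried).
Each pᵢ log₂ pᵢ term: 0.1353×(-2.8858)=-0.3904, 0.0412×(-4.6020)=-0.1895, 0.0235×(-5.4094)=-0.1273, 0.0235×(-5.4094)=-0.1273, 0.1647×(-2.6020)=-0.4286, 0.0882×(-3.5025)=-0.3090, 0.0471×(-4.4094)=-0.2075, 0.1118×(-3.1615)=-0.3533, 0.0706×(-3.8244)=-0.2700, 0.0588×(-4.0875)=-0.2404, 0.0294×(-5.0875)=-0.1496, 0.2059×(-2.2801)=-0.4694.
Sum = -3.2624, so H' = 3.26.

3.26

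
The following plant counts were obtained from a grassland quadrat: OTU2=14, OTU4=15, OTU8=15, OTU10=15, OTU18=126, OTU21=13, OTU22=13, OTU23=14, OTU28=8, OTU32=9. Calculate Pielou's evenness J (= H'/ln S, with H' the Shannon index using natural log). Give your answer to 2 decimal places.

0.75

Total N = 14+15+15+15+126+13+13+14+8+9 = 242, so the proportions are 0.0579, 0.062, 0.062, 0.062, 0.5207, 0.0537, 0.0537, 0.0579, 0.0331, 0.0372 (working shown to 4 dp, full precision carried).
H' = −Σ pᵢ ln pᵢ = −((-0.1649) + (-0.1724) + (-0.1724) + (-0.1724) + (-0.3398) + (-0.1571) + (-0.1571) + (-0.1649) + (-0.1127) + (-0.1224)) = 1.7359.
With S = 10 species, ln S = 2.3026, so J = 1.7359/2.3026 = 0.7539, i.e. 0.75 to 2 decimal places.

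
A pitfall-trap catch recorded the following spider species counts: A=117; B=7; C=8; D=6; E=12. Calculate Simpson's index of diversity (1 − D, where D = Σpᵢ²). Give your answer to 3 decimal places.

Total N = 117+7+8+6+12 = 150, so the proportions are 0.78, 0.04667, 0.05333, 0.04, 0.08 (working shown to 5 dp, full precision carried).
D = 0.78² + 0.04667² + 0.05333² + 0.04² + 0.08² = 0.60840 + 0.00218 + 0.00284 + 0.00160 + 0.00640 = 0.62142.
So 1 − D = 0.37858, i.e. 0.379 to 3 decimal places.

0.379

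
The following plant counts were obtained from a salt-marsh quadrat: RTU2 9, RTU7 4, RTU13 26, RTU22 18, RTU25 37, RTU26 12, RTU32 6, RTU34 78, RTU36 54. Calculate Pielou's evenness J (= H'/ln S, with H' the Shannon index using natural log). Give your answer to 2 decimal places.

0.84

Total N = 9+4+26+18+37+12+6+78+54 = 244, so the proportions are 0.0369, 0.0164, 0.1066, 0.0738, 0.1516, 0.0492, 0.0246, 0.3197, 0.2213 (working shown to 4 dp, full precision carried).
H' = −Σ pᵢ ln pᵢ = −((-0.1217) + (-0.0674) + (-0.2386) + (-0.1923) + (-0.2860) + (-0.1481) + (-0.0911) + (-0.3646) + (-0.3338)) = 1.8436.
With S = 9 species, ln S = 2.1972, so J = 1.8436/2.1972 = 0.8391, i.e. 0.84 to 2 decimal places.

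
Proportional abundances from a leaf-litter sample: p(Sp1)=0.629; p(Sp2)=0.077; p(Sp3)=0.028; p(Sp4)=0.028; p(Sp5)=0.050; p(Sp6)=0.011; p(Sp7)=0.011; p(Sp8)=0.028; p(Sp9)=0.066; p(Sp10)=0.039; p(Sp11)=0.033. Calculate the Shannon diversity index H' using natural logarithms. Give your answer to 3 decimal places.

1.457

Each pᵢ ln pᵢ term (working shown to 5 dp, full precision carried): 0.629×(-0.46362)=-0.29162, 0.077×(-2.56395)=-0.19742, 0.028×(-3.57555)=-0.10012, 0.028×(-3.57555)=-0.10012, 0.05×(-2.99573)=-0.14979, 0.011×(-4.50986)=-0.04961, 0.011×(-4.50986)=-0.04961, 0.028×(-3.57555)=-0.10012, 0.066×(-2.71810)=-0.17939, 0.039×(-3.24419)=-0.12652, 0.033×(-3.41125)=-0.11257.
Sum = -1.45688, so H' = 1.457.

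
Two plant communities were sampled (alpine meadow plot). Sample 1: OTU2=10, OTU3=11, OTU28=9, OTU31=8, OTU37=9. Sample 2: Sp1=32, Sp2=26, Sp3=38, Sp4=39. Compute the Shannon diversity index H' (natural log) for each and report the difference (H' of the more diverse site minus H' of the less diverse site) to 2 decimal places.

0.23

Sample 1: N=47, proportions 0.2128, 0.234, 0.1915, 0.1702, 0.1915, giving H' = 1.6036 (working shown to 4 dp, full precision carried).
Sample 2: N=135, proportions 0.237, 0.1926, 0.2815, 0.2889, giving H' = 1.3740.
Difference = |1.6036 − 1.3740| = 0.2296, i.e. 0.23 to 2 decimal places.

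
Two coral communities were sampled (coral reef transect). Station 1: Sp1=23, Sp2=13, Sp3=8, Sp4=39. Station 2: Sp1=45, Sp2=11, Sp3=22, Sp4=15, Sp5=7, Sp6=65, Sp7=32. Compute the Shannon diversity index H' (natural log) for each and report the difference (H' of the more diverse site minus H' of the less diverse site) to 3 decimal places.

0.493

Station 1: N=83, proportions 0.27711, 0.15663, 0.09639, 0.46988, giving H' = 1.22637 (working shown to 5 dp, full precision carried).
Station 2: N=197, proportions 0.22843, 0.05584, 0.11168, 0.07614, 0.03553, 0.32995, 0.16244, giving H' = 1.71894.
Difference = |1.22637 − 1.71894| = 0.49257, i.e. 0.493 to 3 decimal places.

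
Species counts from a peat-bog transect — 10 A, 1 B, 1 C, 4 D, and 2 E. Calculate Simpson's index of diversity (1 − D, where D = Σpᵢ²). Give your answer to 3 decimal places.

Total N = 10+1+1+4+2 = 18, so the proportions are 0.55556, 0.05556, 0.05556, 0.22222, 0.11111 (working shown to 5 dp, full precision carried).
D = 0.55556² + 0.05556² + 0.05556² + 0.22222² + 0.11111² = 0.30864 + 0.00309 + 0.00309 + 0.04938 + 0.01235 = 0.37654.
So 1 − D = 0.62346, i.e. 0.623 to 3 decimal places.

0.623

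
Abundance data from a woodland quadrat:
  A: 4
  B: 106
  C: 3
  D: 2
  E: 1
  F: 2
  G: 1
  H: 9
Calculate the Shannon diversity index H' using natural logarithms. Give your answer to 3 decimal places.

Total N = 4+106+3+2+1+2+1+9 = 128, so the proportions are 0.03125, 0.82812, 0.02344, 0.01562, 0.00781, 0.01562, 0.00781, 0.07031 (working shown to 5 dp, full precision carried).
Each pᵢ ln pᵢ term: 0.03125×(-3.46574)=-0.10830, 0.82812×(-0.18859)=-0.15618, 0.02344×(-3.75342)=-0.08797, 0.01562×(-4.15888)=-0.06498, 0.00781×(-4.85203)=-0.03791, 0.01562×(-4.15888)=-0.06498, 0.00781×(-4.85203)=-0.03791, 0.07031×(-2.65481)=-0.18667.
Sum = -0.74490, so H' = 0.745.

0.745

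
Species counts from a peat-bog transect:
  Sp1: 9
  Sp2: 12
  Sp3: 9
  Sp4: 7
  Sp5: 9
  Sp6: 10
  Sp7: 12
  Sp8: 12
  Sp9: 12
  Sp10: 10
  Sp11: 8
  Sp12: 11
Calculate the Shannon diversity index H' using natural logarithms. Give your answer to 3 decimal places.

2.471

Total N = 9+12+9+7+9+10+12+12+12+10+8+11 = 121, so the proportions are 0.07438, 0.09917, 0.07438, 0.05785, 0.07438, 0.08264, 0.09917, 0.09917, 0.09917, 0.08264, 0.06612, 0.09091 (working shown to 5 dp, full precision carried).
Each pᵢ ln pᵢ term: 0.07438×(-2.59857)=-0.19328, 0.09917×(-2.31088)=-0.22918, 0.07438×(-2.59857)=-0.19328, 0.05785×(-2.84988)=-0.16487, 0.07438×(-2.59857)=-0.19328, 0.08264×(-2.49321)=-0.20605, 0.09917×(-2.31088)=-0.22918, 0.09917×(-2.31088)=-0.22918, 0.09917×(-2.31088)=-0.22918, 0.08264×(-2.49321)=-0.20605, 0.06612×(-2.71635)=-0.17959, 0.09091×(-2.39790)=-0.21799.
Sum = -2.47111, so H' = 2.471.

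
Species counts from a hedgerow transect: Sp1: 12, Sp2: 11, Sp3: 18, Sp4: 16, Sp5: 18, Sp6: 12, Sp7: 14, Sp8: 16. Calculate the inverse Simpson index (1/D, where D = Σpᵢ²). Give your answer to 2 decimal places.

Total N = 12+11+18+16+18+12+14+16 = 117, so the proportions are 0.102564, 0.094017, 0.153846, 0.136752, 0.153846, 0.102564, 0.119658, 0.136752 (working shown to 6 dp, full precision carried).
D = 0.102564² + 0.094017² + 0.153846² + 0.136752² + 0.153846² + 0.102564² + 0.119658² + 0.136752² = 0.010519 + 0.008839 + 0.023669 + 0.018701 + 0.023669 + 0.010519 + 0.014318 + 0.018701 = 0.128936.
So 1/D = 7.7558, i.e. 7.76 to 2 decimal places.

7.76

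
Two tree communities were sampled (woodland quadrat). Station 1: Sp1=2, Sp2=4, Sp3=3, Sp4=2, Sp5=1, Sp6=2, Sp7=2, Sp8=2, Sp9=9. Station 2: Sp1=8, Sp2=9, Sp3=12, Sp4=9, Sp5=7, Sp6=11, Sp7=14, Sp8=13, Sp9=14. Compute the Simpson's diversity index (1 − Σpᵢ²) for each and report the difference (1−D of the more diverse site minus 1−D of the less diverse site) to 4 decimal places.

Station 1: N=27, proportions 0.0740741, 0.1481481, 0.1111111, 0.0740741, 0.037037, 0.0740741, 0.0740741, 0.0740741, 0.3333333, giving 1−D = 0.8257888 (working shown to 7 dp, full precision carried).
Station 2: N=97, proportions 0.0824742, 0.0927835, 0.1237113, 0.0927835, 0.0721649, 0.1134021, 0.1443299, 0.1340206, 0.1443299, giving 1−D = 0.8829844.
Difference = |0.8257888 − 0.8829844| = 0.0571956, i.e. 0.0572 to 4 decimal places.

0.0572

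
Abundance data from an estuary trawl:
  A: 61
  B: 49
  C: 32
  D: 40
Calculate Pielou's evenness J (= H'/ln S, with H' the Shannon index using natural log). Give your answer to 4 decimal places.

0.9798

Total N = 61+49+32+40 = 182, so the proportions are 0.335165, 0.269231, 0.175824, 0.21978 (working shown to 6 dp, full precision carried).
H' = −Σ pᵢ ln pᵢ = −((-0.366380) + (-0.353281) + (-0.305630) + (-0.332995)) = 1.358286.
With S = 4 species, ln S = 1.386294, so J = 1.358286/1.386294 = 0.979796, i.e. 0.9798 to 4 decimal places.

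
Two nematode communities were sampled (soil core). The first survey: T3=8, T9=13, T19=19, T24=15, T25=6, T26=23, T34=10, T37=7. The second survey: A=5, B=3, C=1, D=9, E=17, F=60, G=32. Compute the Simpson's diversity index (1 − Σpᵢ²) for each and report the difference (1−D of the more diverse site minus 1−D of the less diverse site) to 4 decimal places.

0.1615

The first survey: N=101, proportions 0.0792079, 0.1287129, 0.1881188, 0.1485149, 0.0594059, 0.2277228, 0.0990099, 0.0693069, giving 1−D = 0.8497206 (working shown to 7 dp, full precision carried).
The second survey: N=127, proportions 0.0393701, 0.023622, 0.007874, 0.0708661, 0.1338583, 0.4724409, 0.2519685, giving 1−D = 0.6882014.
Difference = |0.8497206 − 0.6882014| = 0.1615192, i.e. 0.1615 to 4 decimal places.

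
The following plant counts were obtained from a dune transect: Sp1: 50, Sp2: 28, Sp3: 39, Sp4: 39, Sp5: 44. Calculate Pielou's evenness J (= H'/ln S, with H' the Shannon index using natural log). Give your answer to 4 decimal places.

Total N = 50+28+39+39+44 = 200, so the proportions are 0.25, 0.14, 0.195, 0.195, 0.22 (working shown to 6 dp, full precision carried).
H' = −Σ pᵢ ln pᵢ = −((-0.346574) + (-0.275256) + (-0.318777) + (-0.318777) + (-0.333108)) = 1.592492.
With S = 5 species, ln S = 1.609438, so J = 1.592492/1.609438 = 0.989471, i.e. 0.9895 to 4 decimal places.

0.9895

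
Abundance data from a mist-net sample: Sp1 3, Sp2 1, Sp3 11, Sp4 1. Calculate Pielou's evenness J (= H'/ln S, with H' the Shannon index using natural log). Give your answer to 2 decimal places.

0.66

Total N = 3+1+11+1 = 16, so the proportions are 0.1875, 0.0625, 0.6875, 0.0625 (working shown to 4 dp, full precision carried).
H' = −Σ pᵢ ln pᵢ = −((-0.3139) + (-0.1733) + (-0.2576) + (-0.1733)) = 0.9180.
With S = 4 species, ln S = 1.3863, so J = 0.9180/1.3863 = 0.6622, i.e. 0.66 to 2 decimal places.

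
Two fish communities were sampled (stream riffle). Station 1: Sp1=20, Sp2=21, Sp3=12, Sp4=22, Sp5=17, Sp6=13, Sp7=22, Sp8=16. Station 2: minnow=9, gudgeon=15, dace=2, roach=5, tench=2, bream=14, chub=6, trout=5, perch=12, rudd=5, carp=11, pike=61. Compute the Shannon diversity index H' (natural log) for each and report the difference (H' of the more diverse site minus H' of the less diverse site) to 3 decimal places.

Station 1: N=143, proportions 0.13986, 0.14685, 0.08392, 0.15385, 0.11888, 0.09091, 0.15385, 0.11189, giving H' = 2.05694 (working shown to 5 dp, full precision carried).
Station 2: N=147, proportions 0.06122, 0.10204, 0.01361, 0.03401, 0.01361, 0.09524, 0.04082, 0.03401, 0.08163, 0.03401, 0.07483, 0.41497, giving H' = 1.98386.
Difference = |2.05694 − 1.98386| = 0.07308, i.e. 0.073 to 3 decimal places.

0.073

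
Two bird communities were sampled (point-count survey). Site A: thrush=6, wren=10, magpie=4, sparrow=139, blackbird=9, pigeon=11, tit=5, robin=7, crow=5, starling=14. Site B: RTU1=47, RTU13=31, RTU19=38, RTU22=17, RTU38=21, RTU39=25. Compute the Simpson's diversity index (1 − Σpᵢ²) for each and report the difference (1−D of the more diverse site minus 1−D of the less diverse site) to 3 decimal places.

0.267

Site A: N=210, proportions 0.02857, 0.04762, 0.01905, 0.6619, 0.04286, 0.05238, 0.02381, 0.03333, 0.02381, 0.06667, giving 1−D = 0.54717 (working shown to 5 dp, full precision carried).
Site B: N=179, proportions 0.26257, 0.17318, 0.21229, 0.09497, 0.11732, 0.13966, giving 1−D = 0.81371.
Difference = |0.54717 − 0.81371| = 0.26654, i.e. 0.267 to 3 decimal places.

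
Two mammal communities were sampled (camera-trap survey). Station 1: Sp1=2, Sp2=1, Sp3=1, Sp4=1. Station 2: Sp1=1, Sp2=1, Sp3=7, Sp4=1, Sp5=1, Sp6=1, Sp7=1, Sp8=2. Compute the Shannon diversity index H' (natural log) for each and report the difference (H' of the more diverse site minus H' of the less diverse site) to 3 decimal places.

Station 1: N=5, proportions 0.4, 0.2, 0.2, 0.2, giving H' = 1.33218 (working shown to 5 dp, full precision carried).
Station 2: N=15, proportions 0.06667, 0.06667, 0.46667, 0.06667, 0.06667, 0.06667, 0.06667, 0.13333, giving H' = 1.70754.
Difference = |1.33218 − 1.70754| = 0.37536, i.e. 0.375 to 3 decimal places.

0.375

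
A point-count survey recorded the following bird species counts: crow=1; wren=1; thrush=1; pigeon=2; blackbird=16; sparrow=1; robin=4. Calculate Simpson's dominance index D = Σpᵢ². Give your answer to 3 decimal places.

0.414

Total N = 1+1+1+2+16+1+4 = 26, so the proportions are 0.03846, 0.03846, 0.03846, 0.07692, 0.61538, 0.03846, 0.15385 (working shown to 5 dp, full precision carried).
D = 0.03846² + 0.03846² + 0.03846² + 0.07692² + 0.61538² + 0.03846² + 0.15385² = 0.00148 + 0.00148 + 0.00148 + 0.00592 + 0.37870 + 0.00148 + 0.02367 = 0.41420.
To 3 decimal places, D = 0.414.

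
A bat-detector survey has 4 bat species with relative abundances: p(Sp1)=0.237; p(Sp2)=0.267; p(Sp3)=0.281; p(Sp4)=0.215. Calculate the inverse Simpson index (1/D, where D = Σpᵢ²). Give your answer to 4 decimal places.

D = 0.237² + 0.267² + 0.281² + 0.215² = 0.05616900 + 0.07128900 + 0.07896100 + 0.04622500 = 0.25264400 (working shown to 8 dp, full precision carried).
So 1/D = 3.958139, i.e. 3.9581 to 4 decimal places.

3.9581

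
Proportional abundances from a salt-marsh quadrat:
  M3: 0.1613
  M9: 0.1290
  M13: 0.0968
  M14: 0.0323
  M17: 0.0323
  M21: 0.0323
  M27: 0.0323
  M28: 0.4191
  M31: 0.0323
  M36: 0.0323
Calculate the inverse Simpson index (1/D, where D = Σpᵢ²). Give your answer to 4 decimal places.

4.2747

D = 0.1613² + 0.129² + 0.0968² + 0.0323² + 0.0323² + 0.0323² + 0.0323² + 0.4191² + 0.0323² + 0.0323² = 0.02601769 + 0.01664100 + 0.00937024 + 0.00104329 + 0.00104329 + 0.00104329 + 0.00104329 + 0.17564481 + 0.00104329 + 0.00104329 = 0.23393348 (working shown to 8 dp, full precision carried).
So 1/D = 4.274719, i.e. 4.2747 to 4 decimal places.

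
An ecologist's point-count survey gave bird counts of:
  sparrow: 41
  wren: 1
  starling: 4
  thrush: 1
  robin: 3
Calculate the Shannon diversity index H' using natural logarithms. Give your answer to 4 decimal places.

0.6901

Total N = 41+1+4+1+3 = 50, so the proportions are 0.82, 0.02, 0.08, 0.02, 0.06 (working shown to 6 dp, full precision carried).
Each pᵢ ln pᵢ term: 0.82×(-0.198451)=-0.162730, 0.02×(-3.912023)=-0.078240, 0.08×(-2.525729)=-0.202058, 0.02×(-3.912023)=-0.078240, 0.06×(-2.813411)=-0.168805.
Sum = -0.690074, so H' = 0.6901.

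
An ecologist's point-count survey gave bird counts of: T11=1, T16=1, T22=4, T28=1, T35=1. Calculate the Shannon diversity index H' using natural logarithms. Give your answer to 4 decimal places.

Total N = 1+1+4+1+1 = 8, so the proportions are 0.125, 0.125, 0.5, 0.125, 0.125 (working shown to 6 dp, full precision carried).
Each pᵢ ln pᵢ term: 0.125×(-2.079442)=-0.259930, 0.125×(-2.079442)=-0.259930, 0.5×(-0.693147)=-0.346574, 0.125×(-2.079442)=-0.259930, 0.125×(-2.079442)=-0.259930.
Sum = -1.386294, so H' = 1.3863.

1.3863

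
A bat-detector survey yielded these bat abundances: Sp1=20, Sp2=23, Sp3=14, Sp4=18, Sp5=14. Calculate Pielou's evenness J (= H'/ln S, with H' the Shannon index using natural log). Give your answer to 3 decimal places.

0.988

Total N = 20+23+14+18+14 = 89, so the proportions are 0.22472, 0.25843, 0.1573, 0.20225, 0.1573 (working shown to 5 dp, full precision carried).
H' = −Σ pᵢ ln pᵢ = −((-0.33548) + (-0.34969) + (-0.29095) + (-0.32324) + (-0.29095)) = 1.59031.
With S = 5 species, ln S = 1.60944, so J = 1.59031/1.60944 = 0.98811, i.e. 0.988 to 3 decimal places.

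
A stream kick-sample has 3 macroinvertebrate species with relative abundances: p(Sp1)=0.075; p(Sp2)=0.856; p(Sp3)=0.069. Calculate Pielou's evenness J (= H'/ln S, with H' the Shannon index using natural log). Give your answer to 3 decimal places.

H' = −Σ pᵢ ln pᵢ = −((-0.19427) + (-0.13310) + (-0.18448)) = 0.51185 (working shown to 5 dp, full precision carried).
With S = 3 species, ln S = 1.09861, so J = 0.51185/1.09861 = 0.46590, i.e. 0.466 to 3 decimal places.

0.466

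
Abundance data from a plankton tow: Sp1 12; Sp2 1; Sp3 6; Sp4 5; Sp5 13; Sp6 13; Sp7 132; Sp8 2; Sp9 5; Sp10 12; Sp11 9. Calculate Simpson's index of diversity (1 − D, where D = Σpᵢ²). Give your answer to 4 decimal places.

0.5868

Total N = 12+1+6+5+13+13+132+2+5+12+9 = 210, so the proportions are 0.057143, 0.004762, 0.028571, 0.02381, 0.061905, 0.061905, 0.628571, 0.009524, 0.02381, 0.057143, 0.042857 (working shown to 6 dp, full precision carried).
D = 0.057143² + 0.004762² + 0.028571² + 0.02381² + 0.061905² + 0.061905² + 0.628571² + 0.009524² + 0.02381² + 0.057143² + 0.042857² = 0.003265 + 0.000023 + 0.000816 + 0.000567 + 0.003832 + 0.003832 + 0.395102 + 0.000091 + 0.000567 + 0.003265 + 0.001837 = 0.413197.
So 1 − D = 0.586803, i.e. 0.5868 to 4 decimal places.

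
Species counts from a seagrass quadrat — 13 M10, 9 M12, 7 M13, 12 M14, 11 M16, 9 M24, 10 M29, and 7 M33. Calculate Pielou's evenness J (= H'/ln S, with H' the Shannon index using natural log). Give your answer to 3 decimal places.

Total N = 13+9+7+12+11+9+10+7 = 78, so the proportions are 0.16667, 0.11538, 0.08974, 0.15385, 0.14103, 0.11538, 0.12821, 0.08974 (working shown to 5 dp, full precision carried).
H' = −Σ pᵢ ln pᵢ = −((-0.29863) + (-0.24917) + (-0.21635) + (-0.28797) + (-0.27624) + (-0.24917) + (-0.26335) + (-0.21635)) = 2.05724.
With S = 8 species, ln S = 2.07944, so J = 2.05724/2.07944 = 0.98932, i.e. 0.989 to 3 decimal places.

0.989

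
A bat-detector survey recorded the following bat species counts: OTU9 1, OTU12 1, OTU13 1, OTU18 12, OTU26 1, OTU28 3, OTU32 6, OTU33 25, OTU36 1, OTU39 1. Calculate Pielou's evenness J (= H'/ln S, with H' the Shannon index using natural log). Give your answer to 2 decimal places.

0.68

Total N = 1+1+1+12+1+3+6+25+1+1 = 52, so the proportions are 0.0192, 0.0192, 0.0192, 0.2308, 0.0192, 0.0577, 0.1154, 0.4808, 0.0192, 0.0192 (working shown to 4 dp, full precision carried).
H' = −Σ pᵢ ln pᵢ = −((-0.0760) + (-0.0760) + (-0.0760) + (-0.3384) + (-0.0760) + (-0.1646) + (-0.2492) + (-0.3521) + (-0.0760) + (-0.0760)) = 1.5601.
With S = 10 species, ln S = 2.3026, so J = 1.5601/2.3026 = 0.6776, i.e. 0.68 to 2 decimal places.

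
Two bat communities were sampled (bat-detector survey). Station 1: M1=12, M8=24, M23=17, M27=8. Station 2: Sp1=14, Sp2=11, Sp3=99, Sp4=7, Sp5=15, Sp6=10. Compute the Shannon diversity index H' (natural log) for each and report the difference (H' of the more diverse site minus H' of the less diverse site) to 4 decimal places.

0.0769

Station 1: N=61, proportions 0.196721, 0.393443, 0.278689, 0.131148, giving H' = 1.309360 (working shown to 6 dp, full precision carried).
Station 2: N=156, proportions 0.089744, 0.070513, 0.634615, 0.044872, 0.096154, 0.064103, giving H' = 1.232494.
Difference = |1.309360 − 1.232494| = 0.076866, i.e. 0.0769 to 4 decimal places.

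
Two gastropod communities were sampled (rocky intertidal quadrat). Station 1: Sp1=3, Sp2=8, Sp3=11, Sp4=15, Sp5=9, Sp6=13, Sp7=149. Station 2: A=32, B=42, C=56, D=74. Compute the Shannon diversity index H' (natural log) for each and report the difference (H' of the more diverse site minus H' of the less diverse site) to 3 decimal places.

0.259

Station 1: N=208, proportions 0.01442, 0.03846, 0.05288, 0.07212, 0.04327, 0.0625, 0.71635, giving H' = 1.07967 (working shown to 5 dp, full precision carried).
Station 2: N=204, proportions 0.15686, 0.20588, 0.27451, 0.36275, giving H' = 1.33868.
Difference = |1.07967 − 1.33868| = 0.25901, i.e. 0.259 to 3 decimal places.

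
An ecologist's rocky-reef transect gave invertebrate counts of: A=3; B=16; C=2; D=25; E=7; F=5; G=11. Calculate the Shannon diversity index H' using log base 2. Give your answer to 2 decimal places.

Total N = 3+16+2+25+7+5+11 = 69, so the proportions are 0.0435, 0.2319, 0.029, 0.3623, 0.1014, 0.0725, 0.1594 (working shown to 4 dp, full precision carried).
Each pᵢ log₂ pᵢ term: 0.0435×(-4.5236)=-0.1967, 0.2319×(-2.1085)=-0.4889, 0.029×(-5.1085)=-0.1481, 0.3623×(-1.4647)=-0.5307, 0.1014×(-3.3012)=-0.3349, 0.0725×(-3.7866)=-0.2744, 0.1594×(-2.6491)=-0.4223.
Sum = -2.3960, so H' = 2.40.

2.40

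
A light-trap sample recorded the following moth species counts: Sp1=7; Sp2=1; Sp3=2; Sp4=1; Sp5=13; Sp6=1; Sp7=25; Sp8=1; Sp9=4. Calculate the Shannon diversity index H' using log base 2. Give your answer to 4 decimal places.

2.2567

Total N = 7+1+2+1+13+1+25+1+4 = 55, so the proportions are 0.1272727, 0.0181818, 0.0363636, 0.0181818, 0.2363636, 0.0181818, 0.4545455, 0.0181818, 0.0727273 (working shown to 7 dp, full precision carried).
Each pᵢ log₂ pᵢ term: 0.1272727×(-2.9740048)=-0.3785097, 0.0181818×(-5.7813597)=-0.1051156, 0.0363636×(-4.7813597)=-0.1738676, 0.0181818×(-5.7813597)=-0.1051156, 0.2363636×(-2.0809200)=-0.4918538, 0.0181818×(-5.7813597)=-0.1051156, 0.4545455×(-1.1375035)=-0.5170471, 0.0181818×(-5.7813597)=-0.1051156, 0.0727273×(-3.7813597)=-0.2750080.
Sum = -2.2567487, so H' = 2.2567.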